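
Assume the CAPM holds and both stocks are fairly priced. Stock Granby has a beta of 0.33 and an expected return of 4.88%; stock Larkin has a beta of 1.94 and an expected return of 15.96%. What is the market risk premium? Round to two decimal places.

6.88%

Both satisfy E(R) = R_f + β·MRP, so the slope of the SML is
MRP = (15.96% − 4.88%) / (1.94 − 0.33) = 11.08% / 1.61 = 6.8820%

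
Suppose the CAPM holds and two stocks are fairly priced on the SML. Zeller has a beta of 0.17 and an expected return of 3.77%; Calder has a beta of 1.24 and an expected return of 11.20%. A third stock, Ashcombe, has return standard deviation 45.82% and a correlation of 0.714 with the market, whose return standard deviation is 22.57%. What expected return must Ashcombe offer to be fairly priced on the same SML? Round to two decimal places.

MRP = (11.20% − 3.77%) / (1.24 − 0.17) = 6.9439%
R_f = 3.77% − 0.17 × 6.9439% = 2.5895%
β_Ashcombe = ρ·σ_i/σ_m = 0.714 × 45.82 / 22.57 = 1.4495
E(R_Ashcombe) = R_f + β × MRP = 2.5895% + 1.4495 × 6.9439% = 12.65%

12.65%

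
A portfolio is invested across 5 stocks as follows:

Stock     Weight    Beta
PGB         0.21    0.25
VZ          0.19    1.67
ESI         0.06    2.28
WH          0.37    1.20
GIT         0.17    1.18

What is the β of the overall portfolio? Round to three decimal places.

β_P = Σ w_i β_i = 0.21×0.25 + 0.19×1.67 + 0.06×2.28 + 0.37×1.20 + 0.17×1.18 = 1.1512

1.151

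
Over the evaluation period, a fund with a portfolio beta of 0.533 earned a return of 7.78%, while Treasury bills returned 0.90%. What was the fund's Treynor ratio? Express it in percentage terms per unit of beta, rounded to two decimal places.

12.91%

Treynor = (R_P − R_f) / β_P = (7.78% − 0.90%) / 0.5330 = 6.88% / 0.5330 = 12.91%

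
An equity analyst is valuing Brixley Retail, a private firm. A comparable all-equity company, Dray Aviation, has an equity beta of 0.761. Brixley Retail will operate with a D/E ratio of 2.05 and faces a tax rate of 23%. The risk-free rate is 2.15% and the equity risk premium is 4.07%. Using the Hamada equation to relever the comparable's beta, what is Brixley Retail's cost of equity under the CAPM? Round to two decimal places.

10.14%

β_L = β_U × [1 + (1 − t)(D/E)] = 0.761 × [1 + (1 − 0.23) × 2.05]
    = 0.761 × [1 + 0.77 × 2.05] = 0.761 × 2.5785 = 1.9622
E(R) = R_f + β_L × MRP = 2.15% + 1.9622 × 4.07% = 10.14%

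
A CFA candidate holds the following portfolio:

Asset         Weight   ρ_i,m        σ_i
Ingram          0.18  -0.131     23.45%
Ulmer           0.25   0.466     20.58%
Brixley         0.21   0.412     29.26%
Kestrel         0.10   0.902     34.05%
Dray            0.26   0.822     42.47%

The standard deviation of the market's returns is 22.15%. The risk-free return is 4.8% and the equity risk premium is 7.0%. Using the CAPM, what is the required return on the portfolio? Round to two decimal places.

β_Ingram = -0.131 × 23.45% / 22.15% = -0.1387
β_Ulmer = 0.466 × 20.58% / 22.15% = 0.4330
β_Brixley = 0.412 × 29.26% / 22.15% = 0.5442
β_Kestrel = 0.902 × 34.05% / 22.15% = 1.3866
β_Dray = 0.822 × 42.47% / 22.15% = 1.5761
β_P = Σ w_i β_i = 0.18×-0.1387 + 0.25×0.4330 + 0.21×0.5442 + 0.10×1.3866 + 0.26×1.5761 = 0.7460
E(R_P) = R_f + β_P × MRP = 4.8% + 0.7460 × 7.0% = 10.02%

10.02%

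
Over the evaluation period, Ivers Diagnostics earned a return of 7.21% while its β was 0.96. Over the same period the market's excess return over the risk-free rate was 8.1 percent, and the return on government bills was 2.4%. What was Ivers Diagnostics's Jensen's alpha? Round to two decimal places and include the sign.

CAPM benchmark = R_f + β(R_m − R_f) = 2.4% + 0.96 × 8.1% = 10.1760%
α = actual − benchmark = 7.21% − 10.1760% = -2.97%

-2.97%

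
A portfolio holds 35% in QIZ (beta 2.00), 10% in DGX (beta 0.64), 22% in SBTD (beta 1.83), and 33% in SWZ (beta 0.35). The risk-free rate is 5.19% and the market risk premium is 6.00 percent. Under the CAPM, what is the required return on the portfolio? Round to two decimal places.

12.88%

β_P = Σ w_i β_i = 0.35×2.00 + 0.10×0.64 + 0.22×1.83 + 0.33×0.35 = 1.2821
E(R_P) = R_f + β_P × MRP = 5.19% + 1.2821 × 6.00% = 12.88%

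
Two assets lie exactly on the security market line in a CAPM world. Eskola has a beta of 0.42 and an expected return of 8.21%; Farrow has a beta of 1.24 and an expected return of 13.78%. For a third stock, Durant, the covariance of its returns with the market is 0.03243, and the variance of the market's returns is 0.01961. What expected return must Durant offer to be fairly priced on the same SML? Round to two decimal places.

16.59%

MRP = (13.78% − 8.21%) / (1.24 − 0.42) = 6.7927%
R_f = 8.21% − 0.42 × 6.7927% = 5.3571%
β_Durant = Cov / Var(R_m) = 0.03243 / 0.01961 = 1.6537
E(R_Durant) = R_f + β × MRP = 5.3571% + 1.6537 × 6.7927% = 16.59%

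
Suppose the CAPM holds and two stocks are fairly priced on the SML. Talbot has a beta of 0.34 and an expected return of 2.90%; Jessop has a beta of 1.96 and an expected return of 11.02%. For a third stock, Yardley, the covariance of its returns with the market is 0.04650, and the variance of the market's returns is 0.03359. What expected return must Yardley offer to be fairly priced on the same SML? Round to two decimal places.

8.13%

MRP = (11.02% − 2.90%) / (1.96 − 0.34) = 5.0123%
R_f = 2.90% − 0.34 × 5.0123% = 1.1958%
β_Yardley = Cov / Var(R_m) = 0.04650 / 0.03359 = 1.3843
E(R_Yardley) = R_f + β × MRP = 1.1958% + 1.3843 × 5.0123% = 8.13%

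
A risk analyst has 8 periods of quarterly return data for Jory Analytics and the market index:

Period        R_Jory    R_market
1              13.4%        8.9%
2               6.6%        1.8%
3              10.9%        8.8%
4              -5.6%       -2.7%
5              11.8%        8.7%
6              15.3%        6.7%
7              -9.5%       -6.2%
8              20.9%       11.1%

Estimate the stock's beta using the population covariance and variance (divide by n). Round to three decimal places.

Mean R_i = (13.4 + 6.6 + 10.9 − 5.6 + 11.8 + 15.3 − 9.5 + 20.9) / 8 = 7.9750%
Mean R_m = (8.9 + 1.8 + 8.8 − 2.7 + 8.7 + 6.7 − 6.2 + 11.1) / 8 = 4.6375%
Σ(R_i − R̄_i)(R_m − R̄_m) = 442.3675  ⇒  Cov = 442.3675 / 8 = 55.2959
Σ(R_m − R̄_m)² = 277.3588  ⇒  Var(R_m) = 277.3588 / 8 = 34.6699
β = Cov / Var(R_m) = 55.2959 / 34.6699 = 1.5949

1.595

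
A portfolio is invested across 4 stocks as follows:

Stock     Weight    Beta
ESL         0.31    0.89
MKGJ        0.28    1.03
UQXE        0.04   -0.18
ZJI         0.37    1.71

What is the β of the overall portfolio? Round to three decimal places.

β_P = Σ w_i β_i = 0.31×0.89 + 0.28×1.03 + 0.04×-0.18 + 0.37×1.71 = 1.1898

1.190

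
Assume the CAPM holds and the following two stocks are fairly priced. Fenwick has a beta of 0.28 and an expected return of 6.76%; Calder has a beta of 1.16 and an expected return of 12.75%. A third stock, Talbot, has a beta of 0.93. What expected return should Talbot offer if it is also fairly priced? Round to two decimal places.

11.18%

MRP (SML slope) = (12.75% − 6.76%) / (1.16 − 0.28) = 5.99% / 0.88 = 6.8068%
R_f (intercept) = 6.76% − 0.28 × 6.8068% = 4.8541%
E(R_Talbot) = R_f + β × MRP = 4.8541% + 0.93 × 6.8068% = 11.18%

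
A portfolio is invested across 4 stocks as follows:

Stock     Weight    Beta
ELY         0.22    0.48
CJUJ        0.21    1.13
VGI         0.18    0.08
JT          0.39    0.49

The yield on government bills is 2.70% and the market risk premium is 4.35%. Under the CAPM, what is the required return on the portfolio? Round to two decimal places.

5.09%

β_P = Σ w_i β_i = 0.22×0.48 + 0.21×1.13 + 0.18×0.08 + 0.39×0.49 = 0.5484
E(R_P) = R_f + β_P × MRP = 2.70% + 0.5484 × 4.35% = 5.09%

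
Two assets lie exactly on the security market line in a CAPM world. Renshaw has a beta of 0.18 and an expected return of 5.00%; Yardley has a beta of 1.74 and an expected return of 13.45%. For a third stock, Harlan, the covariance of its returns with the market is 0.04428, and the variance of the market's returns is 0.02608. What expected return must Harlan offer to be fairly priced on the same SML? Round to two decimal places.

13.22%

MRP = (13.45% − 5.00%) / (1.74 − 0.18) = 5.4167%
R_f = 5.00% − 0.18 × 5.4167% = 4.0250%
β_Harlan = Cov / Var(R_m) = 0.04428 / 0.02608 = 1.6979
E(R_Harlan) = R_f + β × MRP = 4.0250% + 1.6979 × 5.4167% = 13.22%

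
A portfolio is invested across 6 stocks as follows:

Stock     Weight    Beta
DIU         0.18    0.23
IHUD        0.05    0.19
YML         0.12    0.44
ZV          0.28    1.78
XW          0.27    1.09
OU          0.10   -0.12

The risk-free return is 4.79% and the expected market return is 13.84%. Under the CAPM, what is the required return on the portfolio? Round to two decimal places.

β_P = Σ w_i β_i = 0.18×0.23 + 0.05×0.19 + 0.12×0.44 + 0.28×1.78 + 0.27×1.09 + 0.10×-0.12 = 0.8844
MRP = 13.84% − 4.79% = 9.05%
E(R_P) = R_f + β_P × MRP = 4.79% + 0.8844 × 9.05% = 12.79%

12.79%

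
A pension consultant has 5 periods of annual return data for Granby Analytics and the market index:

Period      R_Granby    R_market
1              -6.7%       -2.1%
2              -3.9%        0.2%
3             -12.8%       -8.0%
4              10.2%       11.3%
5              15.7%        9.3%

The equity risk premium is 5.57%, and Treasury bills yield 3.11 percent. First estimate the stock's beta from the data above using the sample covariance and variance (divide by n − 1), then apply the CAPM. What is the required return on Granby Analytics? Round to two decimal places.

11.08%

Mean R_i = (-6.7 − 3.9 − 12.8 + 10.2 + 15.7) / 5 = 0.5000%
Mean R_m = (-2.1 + 0.2 − 8.0 + 11.3 + 9.3) / 5 = 2.1400%
Σ(R_i − R̄_i)(R_m − R̄_m) = 371.6100  ⇒  Cov = 371.6100 / 4 = 92.9025
Σ(R_m − R̄_m)² = 259.7320  ⇒  Var(R_m) = 259.7320 / 4 = 64.9330
β = Cov / Var(R_m) = 92.9025 / 64.9330 = 1.4307
E(R) = R_f + β × MRP = 3.11% + 1.4307 × 5.57% = 11.08%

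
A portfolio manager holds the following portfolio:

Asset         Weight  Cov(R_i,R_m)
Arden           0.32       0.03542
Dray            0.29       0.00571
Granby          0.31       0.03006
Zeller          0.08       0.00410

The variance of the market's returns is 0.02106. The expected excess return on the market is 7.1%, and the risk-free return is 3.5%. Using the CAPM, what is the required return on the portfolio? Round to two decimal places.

11.13%

β_Arden = 0.03542 / 0.02106 = 1.6819
β_Dray = 0.00571 / 0.02106 = 0.2711
β_Granby = 0.03006 / 0.02106 = 1.4274
β_Zeller = 0.00410 / 0.02106 = 0.1947
β_P = Σ w_i β_i = 0.32×1.6819 + 0.29×0.2711 + 0.31×1.4274 + 0.08×0.1947 = 1.0749
E(R_P) = R_f + β_P × MRP = 3.5% + 1.0749 × 7.1% = 11.13%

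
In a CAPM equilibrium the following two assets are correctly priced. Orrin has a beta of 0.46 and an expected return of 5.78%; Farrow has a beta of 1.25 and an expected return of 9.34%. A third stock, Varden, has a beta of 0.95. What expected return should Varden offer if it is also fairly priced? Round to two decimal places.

MRP (SML slope) = (9.34% − 5.78%) / (1.25 − 0.46) = 3.56% / 0.79 = 4.5063%
R_f (intercept) = 5.78% − 0.46 × 4.5063% = 3.7071%
E(R_Varden) = R_f + β × MRP = 3.7071% + 0.95 × 4.5063% = 7.99%

7.99%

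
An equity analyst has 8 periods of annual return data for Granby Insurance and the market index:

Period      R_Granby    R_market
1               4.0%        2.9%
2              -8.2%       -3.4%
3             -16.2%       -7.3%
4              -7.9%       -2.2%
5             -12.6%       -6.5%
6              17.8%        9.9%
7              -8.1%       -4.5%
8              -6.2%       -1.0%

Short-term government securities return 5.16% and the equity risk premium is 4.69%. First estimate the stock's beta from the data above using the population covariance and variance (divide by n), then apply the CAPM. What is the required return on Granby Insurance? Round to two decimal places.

14.05%

Mean R_i = (4.0 − 8.2 − 16.2 − 7.9 − 12.6 + 17.8 − 8.1 − 6.2) / 8 = -4.6750%
Mean R_m = (2.9 − 3.4 − 7.3 − 2.2 − 6.5 + 9.9 − 4.5 − 1.0) / 8 = -1.5125%
Σ(R_i − R̄_i)(R_m − R̄_m) = 419.3225  ⇒  Cov = 419.3225 / 8 = 52.4153
Σ(R_m − R̄_m)² = 221.3088  ⇒  Var(R_m) = 221.3088 / 8 = 27.6636
β = Cov / Var(R_m) = 52.4153 / 27.6636 = 1.8947
E(R) = R_f + β × MRP = 5.16% + 1.8947 × 4.69% = 14.05%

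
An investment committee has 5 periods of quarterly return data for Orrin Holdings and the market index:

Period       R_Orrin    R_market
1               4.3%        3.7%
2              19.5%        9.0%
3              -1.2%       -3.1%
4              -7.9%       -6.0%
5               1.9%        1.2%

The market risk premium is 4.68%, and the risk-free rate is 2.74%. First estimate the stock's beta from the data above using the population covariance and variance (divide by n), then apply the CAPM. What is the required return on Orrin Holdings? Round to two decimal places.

Mean R_i = (4.3 + 19.5 − 1.2 − 7.9 + 1.9) / 5 = 3.3200%
Mean R_m = (3.7 + 9.0 − 3.1 − 6.0 + 1.2) / 5 = 0.9600%
Σ(R_i − R̄_i)(R_m − R̄_m) = 228.8740  ⇒  Cov = 228.8740 / 5 = 45.7748
Σ(R_m − R̄_m)² = 137.1320  ⇒  Var(R_m) = 137.1320 / 5 = 27.4264
β = Cov / Var(R_m) = 45.7748 / 27.4264 = 1.6690
E(R) = R_f + β × MRP = 2.74% + 1.6690 × 4.68% = 10.55%

10.55%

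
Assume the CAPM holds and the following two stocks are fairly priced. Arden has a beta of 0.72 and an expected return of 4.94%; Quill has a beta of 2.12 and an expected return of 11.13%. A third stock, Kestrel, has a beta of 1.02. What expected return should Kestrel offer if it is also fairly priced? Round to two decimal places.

MRP (SML slope) = (11.13% − 4.94%) / (2.12 − 0.72) = 6.19% / 1.40 = 4.4214%
R_f (intercept) = 4.94% − 0.72 × 4.4214% = 1.7566%
E(R_Kestrel) = R_f + β × MRP = 1.7566% + 1.02 × 4.4214% = 6.27%

6.27%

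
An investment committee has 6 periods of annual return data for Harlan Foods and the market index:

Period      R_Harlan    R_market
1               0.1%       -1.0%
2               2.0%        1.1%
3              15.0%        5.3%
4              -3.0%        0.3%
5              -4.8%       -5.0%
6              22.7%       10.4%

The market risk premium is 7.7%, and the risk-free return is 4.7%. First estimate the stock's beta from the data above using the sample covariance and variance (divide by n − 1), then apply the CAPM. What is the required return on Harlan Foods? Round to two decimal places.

Mean R_i = (0.1 + 2.0 + 15.0 − 3.0 − 4.8 + 22.7) / 6 = 5.3333%
Mean R_m = (-1.0 + 1.1 + 5.3 + 0.3 − 5.0 + 10.4) / 6 = 1.8500%
Σ(R_i − R̄_i)(R_m − R̄_m) = 281.5800  ⇒  Cov = 281.5800 / 5 = 56.3160
Σ(R_m − R̄_m)² = 143.0150  ⇒  Var(R_m) = 143.0150 / 5 = 28.6030
β = Cov / Var(R_m) = 56.3160 / 28.6030 = 1.9689
E(R) = R_f + β × MRP = 4.7% + 1.9689 × 7.7% = 19.86%

19.86%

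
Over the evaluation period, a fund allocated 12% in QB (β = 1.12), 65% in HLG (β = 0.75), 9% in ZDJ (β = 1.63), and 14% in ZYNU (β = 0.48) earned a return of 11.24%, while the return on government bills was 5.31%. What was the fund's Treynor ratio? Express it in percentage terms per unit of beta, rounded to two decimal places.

β_P = 0.12×1.12 + 0.65×0.75 + 0.09×1.63 + 0.14×0.48 = 0.8358
Treynor = (R_P − R_f) / β_P = (11.24% − 5.31%) / 0.8358 = 5.93% / 0.8358 = 7.09%

7.09%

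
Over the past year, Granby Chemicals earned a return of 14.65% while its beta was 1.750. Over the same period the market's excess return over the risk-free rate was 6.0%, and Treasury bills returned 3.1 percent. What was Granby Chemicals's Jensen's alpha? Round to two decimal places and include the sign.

CAPM benchmark = R_f + β(R_m − R_f) = 3.1% + 1.750 × 6.0% = 13.6000%
α = actual − benchmark = 14.65% − 13.6000% = +1.05%

+1.05%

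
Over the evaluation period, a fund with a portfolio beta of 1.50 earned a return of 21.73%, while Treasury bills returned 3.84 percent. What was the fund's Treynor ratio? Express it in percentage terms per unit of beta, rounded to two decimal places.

11.93%

Treynor = (R_P − R_f) / β_P = (21.73% − 3.84%) / 1.5000 = 17.89% / 1.5000 = 11.93%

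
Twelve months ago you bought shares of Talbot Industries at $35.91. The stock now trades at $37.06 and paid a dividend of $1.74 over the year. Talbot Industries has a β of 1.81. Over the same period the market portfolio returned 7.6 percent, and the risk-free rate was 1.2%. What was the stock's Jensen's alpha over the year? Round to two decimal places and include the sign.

-4.74%

Realised HPR = (P1 + D1 − P0) / P0 = (37.06 + 1.74 − 35.91) / 35.91 = 2.89 / 35.91 = 8.0479%
MRP = 7.6% − 1.2% = 6.40%
CAPM required = R_f + β·MRP = 1.2% + 1.81 × 6.4% = 12.7840%
α = realised − required = 8.0479% − 12.7840% = -4.74%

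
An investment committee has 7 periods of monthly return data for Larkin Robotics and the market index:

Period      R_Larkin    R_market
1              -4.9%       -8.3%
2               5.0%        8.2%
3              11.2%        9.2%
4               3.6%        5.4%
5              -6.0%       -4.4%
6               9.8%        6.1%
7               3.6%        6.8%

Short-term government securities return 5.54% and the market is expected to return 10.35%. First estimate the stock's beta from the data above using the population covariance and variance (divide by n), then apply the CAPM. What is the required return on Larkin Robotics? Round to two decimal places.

Mean R_i = (-4.9 + 5.0 + 11.2 + 3.6 − 6.0 + 9.8 + 3.6) / 7 = 3.1857%
Mean R_m = (-8.3 + 8.2 + 9.2 + 5.4 − 4.4 + 6.1 + 6.8) / 7 = 3.2857%
Σ(R_i − R̄_i)(R_m − R̄_m) = 241.5386  ⇒  Cov = 241.5386 / 7 = 34.5055
Σ(R_m − R̄_m)² = 277.1686  ⇒  Var(R_m) = 277.1686 / 7 = 39.5955
β = Cov / Var(R_m) = 34.5055 / 39.5955 = 0.8715
MRP = 10.35% − 5.54% = 4.81%
E(R) = R_f + β × MRP = 5.54% + 0.8715 × 4.81% = 9.73%

9.73%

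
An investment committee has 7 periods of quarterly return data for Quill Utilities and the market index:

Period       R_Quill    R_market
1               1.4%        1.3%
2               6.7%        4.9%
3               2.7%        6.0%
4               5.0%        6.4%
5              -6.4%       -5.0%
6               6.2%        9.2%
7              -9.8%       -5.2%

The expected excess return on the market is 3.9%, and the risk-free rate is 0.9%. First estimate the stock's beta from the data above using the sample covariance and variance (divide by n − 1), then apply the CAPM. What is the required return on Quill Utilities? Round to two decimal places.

Mean R_i = (1.4 + 6.7 + 2.7 + 5.0 − 6.4 + 6.2 − 9.8) / 7 = 0.8286%
Mean R_m = (1.3 + 4.9 + 6.0 + 6.4 − 5.0 + 9.2 − 5.2) / 7 = 2.5143%
Σ(R_i − R̄_i)(R_m − R̄_m) = 208.2671  ⇒  Cov = 208.2671 / 6 = 34.7112
Σ(R_m − R̄_m)² = 195.0886  ⇒  Var(R_m) = 195.0886 / 6 = 32.5148
β = Cov / Var(R_m) = 34.7112 / 32.5148 = 1.0676
E(R) = R_f + β × MRP = 0.9% + 1.0676 × 3.9% = 5.06%

5.06%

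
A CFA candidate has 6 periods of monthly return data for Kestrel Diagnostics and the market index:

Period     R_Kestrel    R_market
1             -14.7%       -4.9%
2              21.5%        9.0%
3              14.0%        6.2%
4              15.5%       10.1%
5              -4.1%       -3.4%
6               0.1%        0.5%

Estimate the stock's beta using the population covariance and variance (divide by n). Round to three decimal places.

2.079

Mean R_i = (-14.7 + 21.5 + 14.0 + 15.5 − 4.1 + 0.1) / 6 = 5.3833%
Mean R_m = (-4.9 + 9.0 + 6.2 + 10.1 − 3.4 + 0.5) / 6 = 2.9167%
Σ(R_i − R̄_i)(R_m − R̄_m) = 428.6617  ⇒  Cov = 428.6617 / 6 = 71.4436
Σ(R_m − R̄_m)² = 206.2283  ⇒  Var(R_m) = 206.2283 / 6 = 34.3714
β = Cov / Var(R_m) = 71.4436 / 34.3714 = 2.0786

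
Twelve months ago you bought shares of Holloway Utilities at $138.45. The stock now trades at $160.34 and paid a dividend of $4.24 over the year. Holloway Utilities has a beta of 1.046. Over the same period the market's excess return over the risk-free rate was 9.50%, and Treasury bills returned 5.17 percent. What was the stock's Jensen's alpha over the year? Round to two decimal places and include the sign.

+3.77%

Realised HPR = (P1 + D1 − P0) / P0 = (160.34 + 4.24 − 138.45) / 138.45 = 26.13 / 138.45 = 18.8732%
CAPM required = R_f + β·MRP = 5.17% + 1.046 × 9.50% = 15.10700%
α = realised − required = 18.8732% − 15.10700% = +3.77%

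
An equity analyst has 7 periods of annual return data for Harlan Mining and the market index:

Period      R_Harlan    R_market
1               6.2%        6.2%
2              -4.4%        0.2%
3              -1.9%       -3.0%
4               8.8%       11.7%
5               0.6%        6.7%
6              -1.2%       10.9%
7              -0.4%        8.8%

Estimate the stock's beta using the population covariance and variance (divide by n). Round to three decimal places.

0.490

Mean R_i = (6.2 − 4.4 − 1.9 + 8.8 + 0.6 − 1.2 − 0.4) / 7 = 1.1000%
Mean R_m = (6.2 + 0.2 − 3.0 + 11.7 + 6.7 + 10.9 + 8.8) / 7 = 5.9286%
Σ(R_i − R̄_i)(R_m − R̄_m) = 87.9900  ⇒  Cov = 87.9900 / 7 = 12.5700
Σ(R_m − R̄_m)² = 179.4743  ⇒  Var(R_m) = 179.4743 / 7 = 25.6392
β = Cov / Var(R_m) = 12.5700 / 25.6392 = 0.4903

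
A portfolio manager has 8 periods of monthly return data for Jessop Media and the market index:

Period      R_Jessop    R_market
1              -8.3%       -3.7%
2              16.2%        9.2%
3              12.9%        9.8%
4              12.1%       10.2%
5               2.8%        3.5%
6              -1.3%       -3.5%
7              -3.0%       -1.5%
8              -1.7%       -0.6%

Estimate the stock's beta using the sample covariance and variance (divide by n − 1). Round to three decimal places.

1.410

Mean R_i = (-8.3 + 16.2 + 12.9 + 12.1 + 2.8 − 1.3 − 3.0 − 1.7) / 8 = 3.7125%
Mean R_m = (-3.7 + 9.2 + 9.8 + 10.2 + 3.5 − 3.5 − 1.5 − 0.6) / 8 = 2.9250%
Σ(R_i − R̄_i)(R_m − R̄_m) = 362.5875  ⇒  Cov = 362.5875 / 7 = 51.7982
Σ(R_m − R̄_m)² = 257.0750  ⇒  Var(R_m) = 257.0750 / 7 = 36.7250
β = Cov / Var(R_m) = 51.7982 / 36.7250 = 1.4104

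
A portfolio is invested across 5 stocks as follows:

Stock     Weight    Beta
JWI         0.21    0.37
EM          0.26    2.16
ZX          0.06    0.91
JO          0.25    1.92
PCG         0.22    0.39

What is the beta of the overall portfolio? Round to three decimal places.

1.260

β_P = Σ w_i β_i = 0.21×0.37 + 0.26×2.16 + 0.06×0.91 + 0.25×1.92 + 0.22×0.39 = 1.2597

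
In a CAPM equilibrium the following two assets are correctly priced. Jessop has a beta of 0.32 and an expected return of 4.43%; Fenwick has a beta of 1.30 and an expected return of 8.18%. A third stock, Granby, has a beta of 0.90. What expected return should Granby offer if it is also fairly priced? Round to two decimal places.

6.65%

MRP (SML slope) = (8.18% − 4.43%) / (1.30 − 0.32) = 3.75% / 0.98 = 3.8265%
R_f (intercept) = 4.43% − 0.32 × 3.8265% = 3.2055%
E(R_Granby) = R_f + β × MRP = 3.2055% + 0.90 × 3.8265% = 6.65%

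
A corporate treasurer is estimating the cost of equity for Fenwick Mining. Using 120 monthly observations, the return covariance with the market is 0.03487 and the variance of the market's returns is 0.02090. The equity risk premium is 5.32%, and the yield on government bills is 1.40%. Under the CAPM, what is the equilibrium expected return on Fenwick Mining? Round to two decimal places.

β = Cov(R_i, R_m) / Var(R_m) = 0.03487 / 0.02090 = 1.6684
E(R) = R_f + β × MRP = 1.40% + 1.6684 × 5.32% = 10.28%

10.28%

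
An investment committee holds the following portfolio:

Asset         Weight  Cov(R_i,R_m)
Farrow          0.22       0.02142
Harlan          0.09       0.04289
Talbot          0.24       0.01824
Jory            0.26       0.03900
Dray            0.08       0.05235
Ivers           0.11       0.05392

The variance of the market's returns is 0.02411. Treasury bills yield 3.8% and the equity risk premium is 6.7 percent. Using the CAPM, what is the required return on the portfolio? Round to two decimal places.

13.03%

β_Farrow = 0.02142 / 0.02411 = 0.8884
β_Harlan = 0.04289 / 0.02411 = 1.7789
β_Talbot = 0.01824 / 0.02411 = 0.7565
β_Jory = 0.03900 / 0.02411 = 1.6176
β_Dray = 0.05235 / 0.02411 = 2.1713
β_Ivers = 0.05392 / 0.02411 = 2.2364
β_P = Σ w_i β_i = 0.22×0.8884 + 0.09×1.7789 + 0.24×0.7565 + 0.26×1.6176 + 0.08×2.1713 + 0.11×2.2364 = 1.3774
E(R_P) = R_f + β_P × MRP = 3.8% + 1.3774 × 6.7% = 13.03%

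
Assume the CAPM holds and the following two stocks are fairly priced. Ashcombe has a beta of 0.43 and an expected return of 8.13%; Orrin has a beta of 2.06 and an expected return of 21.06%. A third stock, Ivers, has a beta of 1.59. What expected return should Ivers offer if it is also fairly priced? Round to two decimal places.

MRP (SML slope) = (21.06% − 8.13%) / (2.06 − 0.43) = 12.93% / 1.63 = 7.9325%
R_f (intercept) = 8.13% − 0.43 × 7.9325% = 4.7190%
E(R_Ivers) = R_f + β × MRP = 4.7190% + 1.59 × 7.9325% = 17.33%

17.33%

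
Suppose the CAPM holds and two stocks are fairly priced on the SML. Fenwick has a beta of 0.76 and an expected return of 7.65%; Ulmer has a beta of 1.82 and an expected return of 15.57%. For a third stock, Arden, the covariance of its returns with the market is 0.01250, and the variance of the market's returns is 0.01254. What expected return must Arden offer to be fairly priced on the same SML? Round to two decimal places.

9.42%

MRP = (15.57% − 7.65%) / (1.82 − 0.76) = 7.4717%
R_f = 7.65% − 0.76 × 7.4717% = 1.9715%
β_Arden = Cov / Var(R_m) = 0.01250 / 0.01254 = 0.9968
E(R_Arden) = R_f + β × MRP = 1.9715% + 0.9968 × 7.4717% = 9.42%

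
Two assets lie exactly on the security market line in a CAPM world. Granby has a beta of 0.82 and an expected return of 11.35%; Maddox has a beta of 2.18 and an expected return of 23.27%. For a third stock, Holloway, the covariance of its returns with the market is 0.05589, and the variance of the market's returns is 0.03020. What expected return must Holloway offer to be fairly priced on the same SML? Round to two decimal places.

MRP = (23.27% − 11.35%) / (2.18 − 0.82) = 8.7647%
R_f = 11.35% − 0.82 × 8.7647% = 4.1629%
β_Holloway = Cov / Var(R_m) = 0.05589 / 0.03020 = 1.8507
E(R_Holloway) = R_f + β × MRP = 4.1629% + 1.8507 × 8.7647% = 20.38%

20.38%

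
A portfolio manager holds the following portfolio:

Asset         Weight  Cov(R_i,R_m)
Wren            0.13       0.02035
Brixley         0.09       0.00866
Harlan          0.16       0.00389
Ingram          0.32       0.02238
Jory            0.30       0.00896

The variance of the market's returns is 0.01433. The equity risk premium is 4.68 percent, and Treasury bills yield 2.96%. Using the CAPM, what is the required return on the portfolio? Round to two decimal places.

β_Wren = 0.02035 / 0.01433 = 1.4201
β_Brixley = 0.00866 / 0.01433 = 0.6043
β_Harlan = 0.00389 / 0.01433 = 0.2715
β_Ingram = 0.02238 / 0.01433 = 1.5618
β_Jory = 0.00896 / 0.01433 = 0.6253
β_P = Σ w_i β_i = 0.13×1.4201 + 0.09×0.6043 + 0.16×0.2715 + 0.32×1.5618 + 0.30×0.6253 = 0.9698
E(R_P) = R_f + β_P × MRP = 2.96% + 0.9698 × 4.68% = 7.50%

7.50%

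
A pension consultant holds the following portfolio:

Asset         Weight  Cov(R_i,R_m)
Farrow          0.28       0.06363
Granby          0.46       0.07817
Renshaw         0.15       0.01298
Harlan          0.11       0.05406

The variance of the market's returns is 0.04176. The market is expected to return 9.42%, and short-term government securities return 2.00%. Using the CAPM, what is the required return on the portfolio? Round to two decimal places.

β_Farrow = 0.06363 / 0.04176 = 1.5237
β_Granby = 0.07817 / 0.04176 = 1.8719
β_Renshaw = 0.01298 / 0.04176 = 0.3108
β_Harlan = 0.05406 / 0.04176 = 1.2945
β_P = Σ w_i β_i = 0.28×1.5237 + 0.46×1.8719 + 0.15×0.3108 + 0.11×1.2945 = 1.4767
MRP = 9.42% − 2.00% = 7.42%
E(R_P) = R_f + β_P × MRP = 2.00% + 1.4767 × 7.42% = 12.96%

12.96%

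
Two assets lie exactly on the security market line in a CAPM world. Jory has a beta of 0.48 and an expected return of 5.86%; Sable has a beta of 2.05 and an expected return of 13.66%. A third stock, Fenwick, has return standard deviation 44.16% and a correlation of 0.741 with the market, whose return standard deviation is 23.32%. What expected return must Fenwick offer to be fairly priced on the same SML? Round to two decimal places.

MRP = (13.66% − 5.86%) / (2.05 − 0.48) = 4.9682%
R_f = 5.86% − 0.48 × 4.9682% = 3.4753%
β_Fenwick = ρ·σ_i/σ_m = 0.741 × 44.16 / 23.32 = 1.4032
E(R_Fenwick) = R_f + β × MRP = 3.4753% + 1.4032 × 4.9682% = 10.45%

10.45%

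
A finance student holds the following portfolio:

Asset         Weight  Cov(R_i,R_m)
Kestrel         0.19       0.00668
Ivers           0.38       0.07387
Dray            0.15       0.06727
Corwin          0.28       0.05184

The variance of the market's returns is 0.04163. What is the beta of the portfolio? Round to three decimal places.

β_Kestrel = 0.00668 / 0.04163 = 0.1605
β_Ivers = 0.07387 / 0.04163 = 1.7744
β_Dray = 0.06727 / 0.04163 = 1.6159
β_Corwin = 0.05184 / 0.04163 = 1.2453
β_P = Σ w_i β_i = 0.19×0.1605 + 0.38×1.7744 + 0.15×1.6159 + 0.28×1.2453 = 1.2958

1.296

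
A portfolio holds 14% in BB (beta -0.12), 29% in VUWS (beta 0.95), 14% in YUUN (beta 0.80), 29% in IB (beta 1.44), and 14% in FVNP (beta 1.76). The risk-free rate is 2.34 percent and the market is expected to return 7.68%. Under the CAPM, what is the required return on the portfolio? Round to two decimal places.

β_P = Σ w_i β_i = 0.14×-0.12 + 0.29×0.95 + 0.14×0.80 + 0.29×1.44 + 0.14×1.76 = 1.0347
MRP = 7.68% − 2.34% = 5.34%
E(R_P) = R_f + β_P × MRP = 2.34% + 1.0347 × 5.34% = 7.87%

7.87%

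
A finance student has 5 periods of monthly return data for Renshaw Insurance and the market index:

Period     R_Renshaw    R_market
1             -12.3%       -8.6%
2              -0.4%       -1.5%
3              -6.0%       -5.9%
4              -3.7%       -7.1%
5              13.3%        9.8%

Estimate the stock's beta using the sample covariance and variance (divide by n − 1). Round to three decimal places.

1.235

Mean R_i = (-12.3 − 0.4 − 6.0 − 3.7 + 13.3) / 5 = -1.8200%
Mean R_m = (-8.6 − 1.5 − 5.9 − 7.1 + 9.8) / 5 = -2.6600%
Σ(R_i − R̄_i)(R_m − R̄_m) = 274.1840  ⇒  Cov = 274.1840 / 4 = 68.5460
Σ(R_m − R̄_m)² = 222.0920  ⇒  Var(R_m) = 222.0920 / 4 = 55.5230
β = Cov / Var(R_m) = 68.5460 / 55.5230 = 1.2346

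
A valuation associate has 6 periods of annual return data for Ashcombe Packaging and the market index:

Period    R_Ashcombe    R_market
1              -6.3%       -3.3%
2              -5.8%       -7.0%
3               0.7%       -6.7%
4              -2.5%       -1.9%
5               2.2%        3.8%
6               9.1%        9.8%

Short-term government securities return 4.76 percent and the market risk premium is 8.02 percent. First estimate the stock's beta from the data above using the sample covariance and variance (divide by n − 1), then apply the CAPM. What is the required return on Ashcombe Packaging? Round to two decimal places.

10.63%

Mean R_i = (-6.3 − 5.8 + 0.7 − 2.5 + 2.2 + 9.1) / 6 = -0.4333%
Mean R_m = (-3.3 − 7.0 − 6.7 − 1.9 + 3.8 + 9.8) / 6 = -0.8833%
Σ(R_i − R̄_i)(R_m − R̄_m) = 156.6933  ⇒  Cov = 156.6933 / 5 = 31.3387
Σ(R_m − R̄_m)² = 214.1883  ⇒  Var(R_m) = 214.1883 / 5 = 42.8377
β = Cov / Var(R_m) = 31.3387 / 42.8377 = 0.7316
E(R) = R_f + β × MRP = 4.76% + 0.7316 × 8.02% = 10.63%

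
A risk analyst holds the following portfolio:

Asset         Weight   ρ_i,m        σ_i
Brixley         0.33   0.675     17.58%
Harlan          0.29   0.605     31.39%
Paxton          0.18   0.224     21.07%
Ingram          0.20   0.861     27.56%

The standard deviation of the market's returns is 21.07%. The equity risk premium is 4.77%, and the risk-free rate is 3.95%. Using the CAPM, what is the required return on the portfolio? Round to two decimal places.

β_Brixley = 0.675 × 17.58% / 21.07% = 0.5632
β_Harlan = 0.605 × 31.39% / 21.07% = 0.9013
β_Paxton = 0.224 × 21.07% / 21.07% = 0.2240
β_Ingram = 0.861 × 27.56% / 21.07% = 1.1262
β_P = Σ w_i β_i = 0.33×0.5632 + 0.29×0.9013 + 0.18×0.2240 + 0.20×1.1262 = 0.7128
E(R_P) = R_f + β_P × MRP = 3.95% + 0.7128 × 4.77% = 7.35%

7.35%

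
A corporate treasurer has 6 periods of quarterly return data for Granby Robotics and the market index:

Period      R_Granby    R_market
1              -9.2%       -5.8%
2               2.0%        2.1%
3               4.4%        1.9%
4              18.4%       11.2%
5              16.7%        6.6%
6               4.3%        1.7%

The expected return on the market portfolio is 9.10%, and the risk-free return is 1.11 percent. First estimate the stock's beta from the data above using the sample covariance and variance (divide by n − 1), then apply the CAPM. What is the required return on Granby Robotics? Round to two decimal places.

15.05%

Mean R_i = (-9.2 + 2.0 + 4.4 + 18.4 + 16.7 + 4.3) / 6 = 6.1000%
Mean R_m = (-5.8 + 2.1 + 1.9 + 11.2 + 6.6 + 1.7) / 6 = 2.9500%
Σ(R_i − R̄_i)(R_m − R̄_m) = 281.5600  ⇒  Cov = 281.5600 / 5 = 56.3120
Σ(R_m − R̄_m)² = 161.3350  ⇒  Var(R_m) = 161.3350 / 5 = 32.2670
β = Cov / Var(R_m) = 56.3120 / 32.2670 = 1.7452
MRP = 9.10% − 1.11% = 7.99%
E(R) = R_f + β × MRP = 1.11% + 1.7452 × 7.99% = 15.05%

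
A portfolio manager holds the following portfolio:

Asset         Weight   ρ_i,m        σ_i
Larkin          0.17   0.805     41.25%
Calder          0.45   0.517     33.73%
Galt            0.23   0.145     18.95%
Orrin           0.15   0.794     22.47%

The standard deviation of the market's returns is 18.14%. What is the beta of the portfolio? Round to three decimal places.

β_Larkin = 0.805 × 41.25% / 18.14% = 1.8306
β_Calder = 0.517 × 33.73% / 18.14% = 0.9613
β_Galt = 0.145 × 18.95% / 18.14% = 0.1515
β_Orrin = 0.794 × 22.47% / 18.14% = 0.9835
β_P = Σ w_i β_i = 0.17×1.8306 + 0.45×0.9613 + 0.23×0.1515 + 0.15×0.9835 = 0.9262

0.926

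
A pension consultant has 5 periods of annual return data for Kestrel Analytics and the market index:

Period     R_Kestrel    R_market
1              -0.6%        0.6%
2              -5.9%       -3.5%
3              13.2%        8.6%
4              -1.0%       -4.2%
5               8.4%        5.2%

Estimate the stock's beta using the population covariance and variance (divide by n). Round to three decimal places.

Mean R_i = (-0.6 − 5.9 + 13.2 − 1.0 + 8.4) / 5 = 2.8200%
Mean R_m = (0.6 − 3.5 + 8.6 − 4.2 + 5.2) / 5 = 1.3400%
Σ(R_i − R̄_i)(R_m − R̄_m) = 162.7960  ⇒  Cov = 162.7960 / 5 = 32.5592
Σ(R_m − R̄_m)² = 122.2720  ⇒  Var(R_m) = 122.2720 / 5 = 24.4544
β = Cov / Var(R_m) = 32.5592 / 24.4544 = 1.3314

1.331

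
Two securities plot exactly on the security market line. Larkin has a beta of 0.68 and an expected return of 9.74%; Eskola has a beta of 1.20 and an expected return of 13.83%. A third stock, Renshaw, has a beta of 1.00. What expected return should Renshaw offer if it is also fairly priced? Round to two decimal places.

MRP (SML slope) = (13.83% − 9.74%) / (1.20 − 0.68) = 4.09% / 0.52 = 7.8654%
R_f (intercept) = 9.74% − 0.68 × 7.8654% = 4.3915%
E(R_Renshaw) = R_f + β × MRP = 4.3915% + 1.00 × 7.8654% = 12.26%

12.26%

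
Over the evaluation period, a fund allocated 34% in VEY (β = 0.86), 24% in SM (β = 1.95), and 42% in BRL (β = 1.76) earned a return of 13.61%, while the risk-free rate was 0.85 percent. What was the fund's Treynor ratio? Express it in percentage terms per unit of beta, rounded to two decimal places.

β_P = 0.34×0.86 + 0.24×1.95 + 0.42×1.76 = 1.4996
Treynor = (R_P − R_f) / β_P = (13.61% − 0.85%) / 1.4996 = 12.76% / 1.4996 = 8.51%

8.51%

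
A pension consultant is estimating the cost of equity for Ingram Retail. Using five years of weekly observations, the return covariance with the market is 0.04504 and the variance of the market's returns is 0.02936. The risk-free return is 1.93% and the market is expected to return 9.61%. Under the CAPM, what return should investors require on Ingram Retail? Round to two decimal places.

β = Cov(R_i, R_m) / Var(R_m) = 0.04504 / 0.02936 = 1.5341
MRP = 9.61% − 1.93% = 7.68%
E(R) = R_f + β × MRP = 1.93% + 1.5341 × 7.68% = 13.71%

13.71%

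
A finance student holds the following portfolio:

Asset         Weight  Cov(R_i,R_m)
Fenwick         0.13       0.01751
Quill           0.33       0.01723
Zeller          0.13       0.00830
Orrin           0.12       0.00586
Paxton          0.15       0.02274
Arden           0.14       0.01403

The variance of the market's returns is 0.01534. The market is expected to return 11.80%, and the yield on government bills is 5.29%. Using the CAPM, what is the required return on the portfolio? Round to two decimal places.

β_Fenwick = 0.01751 / 0.01534 = 1.1415
β_Quill = 0.01723 / 0.01534 = 1.1232
β_Zeller = 0.00830 / 0.01534 = 0.5411
β_Orrin = 0.00586 / 0.01534 = 0.3820
β_Paxton = 0.02274 / 0.01534 = 1.4824
β_Arden = 0.01403 / 0.01534 = 0.9146
β_P = Σ w_i β_i = 0.13×1.1415 + 0.33×1.1232 + 0.13×0.5411 + 0.12×0.3820 + 0.15×1.4824 + 0.14×0.9146 = 0.9856
MRP = 11.80% − 5.29% = 6.51%
E(R_P) = R_f + β_P × MRP = 5.29% + 0.9856 × 6.51% = 11.71%

11.71%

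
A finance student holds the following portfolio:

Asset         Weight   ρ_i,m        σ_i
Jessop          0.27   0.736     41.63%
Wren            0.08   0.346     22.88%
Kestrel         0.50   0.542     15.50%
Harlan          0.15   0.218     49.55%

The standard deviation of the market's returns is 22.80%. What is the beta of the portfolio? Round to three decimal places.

0.646

β_Jessop = 0.736 × 41.63% / 22.80% = 1.3438
β_Wren = 0.346 × 22.88% / 22.80% = 0.3472
β_Kestrel = 0.542 × 15.50% / 22.80% = 0.3685
β_Harlan = 0.218 × 49.55% / 22.80% = 0.4738
β_P = Σ w_i β_i = 0.27×1.3438 + 0.08×0.3472 + 0.50×0.3685 + 0.15×0.4738 = 0.6459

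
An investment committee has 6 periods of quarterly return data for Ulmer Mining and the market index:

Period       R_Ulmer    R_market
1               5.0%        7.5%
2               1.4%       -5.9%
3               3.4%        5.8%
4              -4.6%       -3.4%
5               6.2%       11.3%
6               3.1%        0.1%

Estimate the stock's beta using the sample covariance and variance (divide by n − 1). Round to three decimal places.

Mean R_i = (5.0 + 1.4 + 3.4 − 4.6 + 6.2 + 3.1) / 6 = 2.4167%
Mean R_m = (7.5 − 5.9 + 5.8 − 3.4 + 11.3 + 0.1) / 6 = 2.5667%
Σ(R_i − R̄_i)(R_m − R̄_m) = 97.7533  ⇒  Cov = 97.7533 / 5 = 19.5507
Σ(R_m − R̄_m)² = 224.4333  ⇒  Var(R_m) = 224.4333 / 5 = 44.8867
β = Cov / Var(R_m) = 19.5507 / 44.8867 = 0.4356

0.436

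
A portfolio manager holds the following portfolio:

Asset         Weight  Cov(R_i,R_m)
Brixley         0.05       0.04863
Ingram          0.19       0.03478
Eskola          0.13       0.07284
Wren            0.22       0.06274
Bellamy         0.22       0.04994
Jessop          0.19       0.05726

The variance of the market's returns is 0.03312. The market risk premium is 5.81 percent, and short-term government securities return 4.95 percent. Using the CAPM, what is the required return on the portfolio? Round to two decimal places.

β_Brixley = 0.04863 / 0.03312 = 1.4683
β_Ingram = 0.03478 / 0.03312 = 1.0501
β_Eskola = 0.07284 / 0.03312 = 2.1993
β_Wren = 0.06274 / 0.03312 = 1.8943
β_Bellamy = 0.04994 / 0.03312 = 1.5079
β_Jessop = 0.05726 / 0.03312 = 1.7289
β_P = Σ w_i β_i = 0.05×1.4683 + 0.19×1.0501 + 0.13×2.1993 + 0.22×1.8943 + 0.22×1.5079 + 0.19×1.7289 = 1.6358
E(R_P) = R_f + β_P × MRP = 4.95% + 1.6358 × 5.81% = 14.45%

14.45%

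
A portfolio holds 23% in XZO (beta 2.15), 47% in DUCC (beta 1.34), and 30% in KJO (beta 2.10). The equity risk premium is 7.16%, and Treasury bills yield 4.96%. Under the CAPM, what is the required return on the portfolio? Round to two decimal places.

β_P = Σ w_i β_i = 0.23×2.15 + 0.47×1.34 + 0.30×2.10 = 1.7543
E(R_P) = R_f + β_P × MRP = 4.96% + 1.7543 × 7.16% = 17.52%

17.52%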